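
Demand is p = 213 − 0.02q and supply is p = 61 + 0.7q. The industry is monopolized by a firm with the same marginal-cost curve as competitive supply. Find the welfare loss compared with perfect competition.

11.72

Competitive equilibrium: 213 − 0.02q = 61 + 0.7q → q* = 211.1111, p* = 208.7778.
Marginal revenue: MR = 213 − 0.04q. Set MR = MC: 213 − 0.04q = 61 + 0.7q → q_m = 205.4054.
Price p_m = 213 − 0.02·205.4054 = 208.8919; MC(q_m) = 61 + 0.7·205.4054 = 204.7838.
Competitive q* = 211.1111, so Δq = 5.7057; wedge = 208.8919 − 204.7838 = 4.1081.
DWL = ½ × 5.7057 × 4.1081 = 11.72.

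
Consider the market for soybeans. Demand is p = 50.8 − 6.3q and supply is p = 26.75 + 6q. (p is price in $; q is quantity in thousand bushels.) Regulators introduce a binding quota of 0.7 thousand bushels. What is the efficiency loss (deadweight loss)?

Competitive equilibrium: 50.8 − 6.3q = 26.75 + 6q → q* = 1.9553, p* = 38.4817.
At q = 0.7: demand price = 50.8 − 6.3·0.7 = 46.39; supply price = 26.75 + 6·0.7 = 30.95.
Δq = 1.9553 − 0.7 = 1.2553; wedge = 46.39 − 30.95 = 15.44.
The triangle = ½ × 1.2553 × 15.44 = $9.69 thousand.

$9.69 thousand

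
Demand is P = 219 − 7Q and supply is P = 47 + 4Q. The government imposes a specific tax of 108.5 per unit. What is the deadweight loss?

Competitive equilibrium: 219 − 7Q = 47 + 4Q → Q* = 15.63636, P* = 109.54545.
With the tax, the buyer price exceeds the seller price by 108.5: (219 − 7Q) − (47 + 4Q) = 108.5 → Q' = 5.77273.
ΔQ = 15.63636 − 5.77273 = 9.86363; the wedge equals the tax, 108.5.
Welfare loss = ½ × 9.86363 × 108.5 = 535.10.

535.10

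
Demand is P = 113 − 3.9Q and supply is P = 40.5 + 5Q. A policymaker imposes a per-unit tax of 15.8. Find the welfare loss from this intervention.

14.02

Competitive equilibrium: 113 − 3.9Q = 40.5 + 5Q → Q* = 8.1461, P* = 81.2303.
With the tax, the buyer price exceeds the seller price by 15.8: (113 − 3.9Q) − (40.5 + 5Q) = 15.8 → Q' = 6.3708.
ΔQ = 8.1461 − 6.3708 = 1.7753; the wedge equals the tax, 15.8.
Deadweight loss = ½ × 1.7753 × 15.8 = 14.02.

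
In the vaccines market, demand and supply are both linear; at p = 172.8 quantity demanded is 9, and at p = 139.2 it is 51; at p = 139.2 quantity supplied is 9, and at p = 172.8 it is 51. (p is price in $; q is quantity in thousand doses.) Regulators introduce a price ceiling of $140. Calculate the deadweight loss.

Demand slope = (139.2 − 172.8)/(51 − 9) = −0.8, so p = 180 − 0.8q.
Supply slope = (172.8 − 139.2)/(51 − 9) = 0.8, so p = 132 + 0.8q.
Competitive equilibrium: 180 − 0.8q = 132 + 0.8q → q* = 30, p* = 156.
At the ceiling p = 140, quantity supplied = (140 − 132)/0.8 = 10.
Willingness to pay at q' = 10: 180 − 0.8·10 = 172.
Δq = 30 − 10 = 20; wedge = 172 − 140 = 32.
DWL = ½ × 20 × 32 = $320 thousand.

$320 thousand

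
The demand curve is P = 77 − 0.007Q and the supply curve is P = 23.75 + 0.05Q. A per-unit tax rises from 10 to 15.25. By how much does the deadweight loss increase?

1162.83

Competitive equilibrium: 77 − 0.007Q = 23.75 + 0.05Q → Q* = 934.2105, P* = 70.4605.
For a per-unit tax t: ΔQ = t/0.057, so DWL = ½·t·(t/0.057) = t²/0.114.
At t = 10: DWL = 877.193. At t = 15.25: DWL = 2040.022.
Increase = 2040.022 − 877.193 = 1162.83.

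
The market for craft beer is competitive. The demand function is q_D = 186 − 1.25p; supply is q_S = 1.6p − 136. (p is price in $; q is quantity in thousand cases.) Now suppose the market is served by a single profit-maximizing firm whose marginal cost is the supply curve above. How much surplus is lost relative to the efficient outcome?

In inverse form: demand p = 148.8 − 0.8q, supply p = 85 + 0.625q.
Competitive equilibrium: 148.8 − 0.8q = 85 + 0.625q → q* = 44.77193, p* = 112.98246.
Marginal revenue: MR = 148.8 − 1.6q. Set MR = MC: 148.8 − 1.6q = 85 + 0.625q → q_m = 28.67416.
Price p_m = 148.8 − 0.8·28.67416 = 125.86067; MC(q_m) = 85 + 0.625·28.67416 = 102.92135.
Competitive q* = 44.77193, so Δq = 16.09777; wedge = 125.86067 − 102.92135 = 22.93932.
DWL = ½ × 16.09777 × 22.93932 = $184.64 thousand.

$184.64 thousand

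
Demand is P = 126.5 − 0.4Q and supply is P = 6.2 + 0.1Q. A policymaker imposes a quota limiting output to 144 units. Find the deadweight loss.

2332.89

Competitive equilibrium: 126.5 − 0.4Q = 6.2 + 0.1Q → Q* = 240.6, P* = 30.26.
At Q = 144: demand price = 126.5 − 0.4·144 = 68.9; supply price = 6.2 + 0.1·144 = 20.6.
ΔQ = 240.6 − 144 = 96.6; wedge = 68.9 − 20.6 = 48.3.
The triangle = ½ × 96.6 × 48.3 = 2332.89.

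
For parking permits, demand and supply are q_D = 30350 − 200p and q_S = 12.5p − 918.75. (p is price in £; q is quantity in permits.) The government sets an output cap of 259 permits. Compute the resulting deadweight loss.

£18602.21

In inverse form: demand p = 151.75 − 0.005q, supply p = 73.5 + 0.08q.
Competitive equilibrium: 151.75 − 0.005q = 73.5 + 0.08q → q* = 920.5882, p* = 147.1471.
At q = 259: demand price = 151.75 − 0.005·259 = 150.455; supply price = 73.5 + 0.08·259 = 94.22.
Δq = 920.5882 − 259 = 661.5882; wedge = 150.455 − 94.22 = 56.235.
Welfare loss = ½ × 661.5882 × 56.235 = £18602.21.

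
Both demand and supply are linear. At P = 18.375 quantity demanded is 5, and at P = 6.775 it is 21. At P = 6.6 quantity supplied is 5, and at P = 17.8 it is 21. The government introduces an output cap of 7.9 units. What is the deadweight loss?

20.49

Demand slope = (6.775 − 18.375)/(21 − 5) = −0.725, so P = 22 − 0.725Q.
Supply slope = (17.8 − 6.6)/(21 − 5) = 0.7, so P = 3.1 + 0.7Q.
Competitive equilibrium: 22 − 0.725Q = 3.1 + 0.7Q → Q* = 13.2632, P* = 12.3842.
At Q = 7.9: demand price = 22 − 0.725·7.9 = 16.2725; supply price = 3.1 + 0.7·7.9 = 8.63.
ΔQ = 13.2632 − 7.9 = 5.3632; wedge = 16.2725 − 8.63 = 7.6425.
DWL = ½ × 5.3632 × 7.6425 = 20.49.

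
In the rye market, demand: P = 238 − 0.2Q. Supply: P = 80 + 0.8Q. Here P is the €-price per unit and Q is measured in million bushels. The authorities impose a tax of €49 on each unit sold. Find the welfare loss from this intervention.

Competitive equilibrium: 238 − 0.2Q = 80 + 0.8Q → Q* = 158, P* = 206.4.
With the tax, the buyer price exceeds the seller price by 49: (238 − 0.2Q) − (80 + 0.8Q) = 49 → Q' = 109.
ΔQ = 158 − 109 = 49; the wedge equals the tax, 49.
DWL = ½ × 49 × 49 = €1200.50 million.

€1200.50 million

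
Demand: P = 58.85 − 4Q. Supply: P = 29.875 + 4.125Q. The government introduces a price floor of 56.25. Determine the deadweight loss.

34.55

Competitive equilibrium: 58.85 − 4Q = 29.875 + 4.125Q → Q* = 3.5662, P* = 44.5854.
At the floor P = 56.25, quantity demanded = (58.85 − 56.25)/4 = 0.65.
Sellers' marginal cost at Q' = 0.65: 29.875 + 4.125·0.65 = 32.5563.
ΔQ = 3.5662 − 0.65 = 2.9162; wedge = 56.25 − 32.5563 = 23.6937.
Welfare loss = ½ × 2.9162 × 23.6937 = 34.55.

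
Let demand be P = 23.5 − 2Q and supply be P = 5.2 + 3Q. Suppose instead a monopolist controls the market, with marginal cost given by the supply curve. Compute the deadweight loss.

Competitive equilibrium: 23.5 − 2Q = 5.2 + 3Q → Q* = 3.66, P* = 16.18.
Marginal revenue: MR = 23.5 − 4Q. Set MR = MC: 23.5 − 4Q = 5.2 + 3Q → Q_m = 2.6143.
Price P_m = 23.5 − 2·2.6143 = 18.2714; MC(Q_m) = 5.2 + 3·2.6143 = 13.0429.
Competitive Q* = 3.66, so ΔQ = 1.0457; wedge = 18.2714 − 13.0429 = 5.2285.
Deadweight loss = ½ × 1.0457 × 5.2285 = 2.73.

2.73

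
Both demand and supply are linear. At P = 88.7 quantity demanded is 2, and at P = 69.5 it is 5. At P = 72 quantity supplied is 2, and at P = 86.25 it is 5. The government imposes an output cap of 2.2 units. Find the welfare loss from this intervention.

Demand slope = (69.5 − 88.7)/(5 − 2) = −6.4, so P = 101.5 − 6.4Q.
Supply slope = (86.25 − 72)/(5 − 2) = 4.75, so P = 62.5 + 4.75Q.
Competitive equilibrium: 101.5 − 6.4Q = 62.5 + 4.75Q → Q* = 3.4978, P* = 79.1143.
At Q = 2.2: demand price = 101.5 − 6.4·2.2 = 87.42; supply price = 62.5 + 4.75·2.2 = 72.95.
ΔQ = 3.4978 − 2.2 = 1.2978; wedge = 87.42 − 72.95 = 14.47.
Deadweight loss = ½ × 1.2978 × 14.47 = 9.39.

9.39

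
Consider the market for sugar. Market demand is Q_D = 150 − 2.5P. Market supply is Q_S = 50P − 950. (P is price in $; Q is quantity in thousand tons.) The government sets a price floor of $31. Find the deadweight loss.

$132.50 thousand

In inverse form: demand P = 60 − 0.4Q, supply P = 19 + 0.02Q.
Competitive equilibrium: 60 − 0.4Q = 19 + 0.02Q → Q* = 97.619, P* = 20.9524.
At the floor P = 31, quantity demanded = (60 − 31)/0.4 = 72.5.
Sellers' marginal cost at Q' = 72.5: 19 + 0.02·72.5 = 20.45.
ΔQ = 97.619 − 72.5 = 25.119; wedge = 31 − 20.45 = 10.55.
The triangle = ½ × 25.119 × 10.55 = $132.50 thousand.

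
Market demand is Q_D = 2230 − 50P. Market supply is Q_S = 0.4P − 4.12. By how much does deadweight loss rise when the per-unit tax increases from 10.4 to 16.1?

In inverse form: demand P = 44.6 − 0.02Q, supply P = 10.3 + 2.5Q.
Competitive equilibrium: 44.6 − 0.02Q = 10.3 + 2.5Q → Q* = 13.6111, P* = 44.3278.
For a per-unit tax t: ΔQ = t/2.52, so DWL = ½·t·(t/2.52) = t²/5.04.
At t = 10.4: DWL = 21.46. At t = 16.1: DWL = 51.431.
Increase = 51.431 − 21.46 = 29.97.

29.97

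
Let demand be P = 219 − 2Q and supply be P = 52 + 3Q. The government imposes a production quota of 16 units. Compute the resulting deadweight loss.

Competitive equilibrium: 219 − 2Q = 52 + 3Q → Q* = 33.4, P* = 152.2.
At Q = 16: demand price = 219 − 2·16 = 187; supply price = 52 + 3·16 = 100.
ΔQ = 33.4 − 16 = 17.4; wedge = 187 − 100 = 87.
Welfare loss = ½ × 17.4 × 87 = 756.90.

756.90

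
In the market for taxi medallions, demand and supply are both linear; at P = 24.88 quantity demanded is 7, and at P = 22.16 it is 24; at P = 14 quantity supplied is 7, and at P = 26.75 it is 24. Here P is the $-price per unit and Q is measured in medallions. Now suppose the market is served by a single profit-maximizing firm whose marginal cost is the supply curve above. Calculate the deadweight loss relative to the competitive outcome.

$3.66

Demand slope = (22.16 − 24.88)/(24 − 7) = −0.16, so P = 26 − 0.16Q.
Supply slope = (26.75 − 14)/(24 − 7) = 0.75, so P = 8.75 + 0.75Q.
Competitive equilibrium: 26 − 0.16Q = 8.75 + 0.75Q → Q* = 18.956, P* = 22.967.
Marginal revenue: MR = 26 − 0.32Q. Set MR = MC: 26 − 0.32Q = 8.75 + 0.75Q → Q_m = 16.1215.
Price P_m = 26 − 0.16·16.1215 = 23.4206; MC(Q_m) = 8.75 + 0.75·16.1215 = 20.8411.
Competitive Q* = 18.956, so ΔQ = 2.8345; wedge = 23.4206 − 20.8411 = 2.5795.
The triangle = ½ × 2.8345 × 2.5795 = $3.66.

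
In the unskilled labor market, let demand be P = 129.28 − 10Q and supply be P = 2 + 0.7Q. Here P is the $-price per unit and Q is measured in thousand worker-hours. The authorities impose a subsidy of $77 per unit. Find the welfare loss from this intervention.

$277.06 thousand

Competitive equilibrium: 129.28 − 10Q = 2 + 0.7Q → Q* = 11.8953, P* = 10.3267.
The subsidy lowers effective supply by 77: P = 0.7Q − 75.
New quantity: 129.28 − 10Q = 0.7Q − 75 → Q' = 19.0916.
Overproduction ΔQ = 19.0916 − 11.8953 = 7.1963; wedge = subsidy = 77.
Deadweight loss = ½ × 7.1963 × 77 = $277.06 thousand.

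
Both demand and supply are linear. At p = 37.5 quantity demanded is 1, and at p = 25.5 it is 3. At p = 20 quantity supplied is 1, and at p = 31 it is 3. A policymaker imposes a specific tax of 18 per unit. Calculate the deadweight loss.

Demand slope = (25.5 − 37.5)/(3 − 1) = −6, so p = 43.5 − 6q.
Supply slope = (31 − 20)/(3 − 1) = 5.5, so p = 14.5 + 5.5q.
Competitive equilibrium: 43.5 − 6q = 14.5 + 5.5q → q* = 2.5217, p* = 28.3696.
With the tax, the buyer price exceeds the seller price by 18: (43.5 − 6q) − (14.5 + 5.5q) = 18 → q' = 0.9565.
Δq = 2.5217 − 0.9565 = 1.5652; the wedge equals the tax, 18.
Deadweight loss = ½ × 1.5652 × 18 = 14.09.

14.09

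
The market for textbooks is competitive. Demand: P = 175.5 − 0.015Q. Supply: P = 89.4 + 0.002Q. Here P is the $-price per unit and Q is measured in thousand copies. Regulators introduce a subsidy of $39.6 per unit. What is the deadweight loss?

$46122.35 thousand

Competitive equilibrium: 175.5 − 0.015Q = 89.4 + 0.002Q → Q* = 5064.7059, P* = 99.5294.
The subsidy lowers effective supply by 39.6: P = 49.8 + 0.002Q.
New quantity: 175.5 − 0.015Q = 49.8 + 0.002Q → Q' = 7394.1176.
Overproduction ΔQ = 7394.1176 − 5064.7059 = 2329.4117; wedge = subsidy = 39.6.
DWL = ½ × 2329.4117 × 39.6 = $46122.35 thousand.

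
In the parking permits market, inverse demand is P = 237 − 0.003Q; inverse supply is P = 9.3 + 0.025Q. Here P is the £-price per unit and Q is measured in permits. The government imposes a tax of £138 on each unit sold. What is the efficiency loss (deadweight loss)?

£340071.43

Competitive equilibrium: 237 − 0.003Q = 9.3 + 0.025Q → Q* = 8132.1429, P* = 212.6036.
With the tax, the buyer price exceeds the seller price by 138: (237 − 0.003Q) − (9.3 + 0.025Q) = 138 → Q' = 3203.5714.
ΔQ = 8132.1429 − 3203.5714 = 4928.5715; the wedge equals the tax, 138.
Deadweight loss = ½ × 4928.5715 × 138 = £340071.43.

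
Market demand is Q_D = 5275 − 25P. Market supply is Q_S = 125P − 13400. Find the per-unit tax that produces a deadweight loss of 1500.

In inverse form: demand P = 211 − 0.04Q, supply P = 107.2 + 0.008Q.
Competitive equilibrium: 211 − 0.04Q = 107.2 + 0.008Q → Q* = 2162.5, P* = 124.5.
A tax t gives ΔQ = t/0.048 and wedge t, so DWL = t²/0.096.
t²/0.096 = 1500 → t² = 144 → t = 12.

12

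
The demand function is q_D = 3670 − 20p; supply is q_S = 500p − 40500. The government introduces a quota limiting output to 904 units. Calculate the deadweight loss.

29609.25

In inverse form: demand p = 183.5 − 0.05q, supply p = 81 + 0.002q.
Competitive equilibrium: 183.5 − 0.05q = 81 + 0.002q → q* = 1971.1538, p* = 84.9423.
At q = 904: demand price = 183.5 − 0.05·904 = 138.3; supply price = 81 + 0.002·904 = 82.808.
Δq = 1971.1538 − 904 = 1067.1538; wedge = 138.3 − 82.808 = 55.492.
DWL = ½ × 1067.1538 × 55.492 = 29609.25.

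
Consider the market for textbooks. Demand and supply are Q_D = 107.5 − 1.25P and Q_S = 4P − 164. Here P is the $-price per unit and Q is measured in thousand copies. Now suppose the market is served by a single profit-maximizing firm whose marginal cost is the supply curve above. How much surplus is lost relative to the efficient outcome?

In inverse form: demand P = 86 − 0.8Q, supply P = 41 + 0.25Q.
Competitive equilibrium: 86 − 0.8Q = 41 + 0.25Q → Q* = 42.8571, P* = 51.7143.
Marginal revenue: MR = 86 − 1.6Q. Set MR = MC: 86 − 1.6Q = 41 + 0.25Q → Q_m = 24.3243.
Price P_m = 86 − 0.8·24.3243 = 66.5406; MC(Q_m) = 41 + 0.25·24.3243 = 47.0811.
Competitive Q* = 42.8571, so ΔQ = 18.5328; wedge = 66.5406 − 47.0811 = 19.4595.
Welfare loss = ½ × 18.5328 × 19.4595 = $180.32 thousand.

$180.32 thousand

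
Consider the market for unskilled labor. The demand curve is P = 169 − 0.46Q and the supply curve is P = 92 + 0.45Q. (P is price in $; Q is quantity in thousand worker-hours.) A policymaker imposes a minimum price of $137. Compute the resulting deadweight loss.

$103.06 thousand

Competitive equilibrium: 169 − 0.46Q = 92 + 0.45Q → Q* = 84.6154, P* = 130.0769.
At the floor P = 137, quantity demanded = (169 − 137)/0.46 = 69.5652.
Sellers' marginal cost at Q' = 69.5652: 92 + 0.45·69.5652 = 123.3043.
ΔQ = 84.6154 − 69.5652 = 15.0502; wedge = 137 − 123.3043 = 13.6957.
The triangle = ½ × 15.0502 × 13.6957 = $103.06 thousand.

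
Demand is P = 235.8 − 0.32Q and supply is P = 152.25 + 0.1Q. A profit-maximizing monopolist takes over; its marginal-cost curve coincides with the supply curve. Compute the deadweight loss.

1554

Competitive equilibrium: 235.8 − 0.32Q = 152.25 + 0.1Q → Q* = 198.9286, P* = 172.1429.
Marginal revenue: MR = 235.8 − 0.64Q. Set MR = MC: 235.8 − 0.64Q = 152.25 + 0.1Q → Q_m = 112.9054.
Price P_m = 235.8 − 0.32·112.9054 = 199.6703; MC(Q_m) = 152.25 + 0.1·112.9054 = 163.5405.
Competitive Q* = 198.9286, so ΔQ = 86.0232; wedge = 199.6703 − 163.5405 = 36.1298.
Deadweight loss = ½ × 86.0232 × 36.1298 = 1554.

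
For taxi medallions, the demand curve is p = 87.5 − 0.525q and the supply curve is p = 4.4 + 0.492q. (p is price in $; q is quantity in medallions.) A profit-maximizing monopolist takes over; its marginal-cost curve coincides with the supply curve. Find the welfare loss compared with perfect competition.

Competitive equilibrium: 87.5 − 0.525q = 4.4 + 0.492q → q* = 81.7109, p* = 44.6018.
Marginal revenue: MR = 87.5 − 1.05q. Set MR = MC: 87.5 − 1.05q = 4.4 + 0.492q → q_m = 53.8911.
Price p_m = 87.5 − 0.525·53.8911 = 59.2072; MC(q_m) = 4.4 + 0.492·53.8911 = 30.9144.
Competitive q* = 81.7109, so Δq = 27.8198; wedge = 59.2072 − 30.9144 = 28.2928.
The triangle = ½ × 27.8198 × 28.2928 = $393.55.

$393.55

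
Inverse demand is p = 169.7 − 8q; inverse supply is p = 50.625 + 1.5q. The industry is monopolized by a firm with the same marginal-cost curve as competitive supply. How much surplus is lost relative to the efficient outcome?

Competitive equilibrium: 169.7 − 8q = 50.625 + 1.5q → q* = 12.5342, p* = 69.4263.
Marginal revenue: MR = 169.7 − 16q. Set MR = MC: 169.7 − 16q = 50.625 + 1.5q → q_m = 6.8043.
Price p_m = 169.7 − 8·6.8043 = 115.2656; MC(q_m) = 50.625 + 1.5·6.8043 = 60.8315.
Competitive q* = 12.5342, so Δq = 5.7299; wedge = 115.2656 − 60.8315 = 54.4341.
Welfare loss = ½ × 5.7299 × 54.4341 = 155.95.

155.95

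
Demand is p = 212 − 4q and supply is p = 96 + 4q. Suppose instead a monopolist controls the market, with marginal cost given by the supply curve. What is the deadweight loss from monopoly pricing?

93.44

Competitive equilibrium: 212 − 4q = 96 + 4q → q* = 14.5, p* = 154.
Marginal revenue: MR = 212 − 8q. Set MR = MC: 212 − 8q = 96 + 4q → q_m = 9.6667.
Price p_m = 212 − 4·9.6667 = 173.3332; MC(q_m) = 96 + 4·9.6667 = 134.6668.
Competitive q* = 14.5, so Δq = 4.8333; wedge = 173.3332 − 134.6668 = 38.6664.
Welfare loss = ½ × 4.8333 × 38.6664 = 93.44.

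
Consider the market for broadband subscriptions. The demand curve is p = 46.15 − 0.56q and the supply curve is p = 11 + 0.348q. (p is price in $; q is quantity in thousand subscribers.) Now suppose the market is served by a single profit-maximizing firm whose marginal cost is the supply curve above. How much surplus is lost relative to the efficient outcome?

$99.01 thousand

Competitive equilibrium: 46.15 − 0.56q = 11 + 0.348q → q* = 38.7115, p* = 24.4716.
Marginal revenue: MR = 46.15 − 1.12q. Set MR = MC: 46.15 − 1.12q = 11 + 0.348q → q_m = 23.9441.
Price p_m = 46.15 − 0.56·23.9441 = 32.7413; MC(q_m) = 11 + 0.348·23.9441 = 19.3325.
Competitive q* = 38.7115, so Δq = 14.7674; wedge = 32.7413 − 19.3325 = 13.4088.
Deadweight loss = ½ × 14.7674 × 13.4088 = $99.01 thousand.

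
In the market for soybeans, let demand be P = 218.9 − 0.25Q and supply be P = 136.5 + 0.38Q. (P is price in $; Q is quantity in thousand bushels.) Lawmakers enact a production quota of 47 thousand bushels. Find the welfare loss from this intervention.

$2211.73 thousand

Competitive equilibrium: 218.9 − 0.25Q = 136.5 + 0.38Q → Q* = 130.7937, P* = 186.2016.
At Q = 47: demand price = 218.9 − 0.25·47 = 207.15; supply price = 136.5 + 0.38·47 = 154.36.
ΔQ = 130.7937 − 47 = 83.7937; wedge = 207.15 − 154.36 = 52.79.
DWL = ½ × 83.7937 × 52.79 = $2211.73 thousand.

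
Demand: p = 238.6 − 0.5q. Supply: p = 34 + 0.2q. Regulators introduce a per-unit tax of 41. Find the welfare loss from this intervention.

1200.71

Competitive equilibrium: 238.6 − 0.5q = 34 + 0.2q → q* = 292.2857, p* = 92.4571.
With the tax, the buyer price exceeds the seller price by 41: (238.6 − 0.5q) − (34 + 0.2q) = 41 → q' = 233.7143.
Δq = 292.2857 − 233.7143 = 58.5714; the wedge equals the tax, 41.
The triangle = ½ × 58.5714 × 41 = 1200.71.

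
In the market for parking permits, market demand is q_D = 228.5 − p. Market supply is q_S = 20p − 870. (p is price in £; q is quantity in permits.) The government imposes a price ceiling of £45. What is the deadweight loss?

In inverse form: demand p = 228.5 − q, supply p = 43.5 + 0.05q.
Competitive equilibrium: 228.5 − q = 43.5 + 0.05q → q* = 176.1905, p* = 52.3095.
At the ceiling p = 45, quantity supplied = (45 − 43.5)/0.05 = 30.
Willingness to pay at q' = 30: 228.5 − 1·30 = 198.5.
Δq = 176.1905 − 30 = 146.1905; wedge = 198.5 − 45 = 153.5.
Welfare loss = ½ × 146.1905 × 153.5 = £11220.12.

£11220.12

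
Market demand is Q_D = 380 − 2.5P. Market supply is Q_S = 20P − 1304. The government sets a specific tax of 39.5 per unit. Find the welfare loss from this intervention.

1733.61

In inverse form: demand P = 152 − 0.4Q, supply P = 65.2 + 0.05Q.
Competitive equilibrium: 152 − 0.4Q = 65.2 + 0.05Q → Q* = 192.8889, P* = 74.8444.
With the tax, the buyer price exceeds the seller price by 39.5: (152 − 0.4Q) − (65.2 + 0.05Q) = 39.5 → Q' = 105.1111.
ΔQ = 192.8889 − 105.1111 = 87.7778; the wedge equals the tax, 39.5.
Welfare loss = ½ × 87.7778 × 39.5 = 1733.61.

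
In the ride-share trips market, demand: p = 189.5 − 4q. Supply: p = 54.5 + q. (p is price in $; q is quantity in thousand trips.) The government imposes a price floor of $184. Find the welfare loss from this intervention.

Competitive equilibrium: 189.5 − 4q = 54.5 + q → q* = 27, p* = 81.5.
At the floor p = 184, quantity demanded = (189.5 − 184)/4 = 1.375.
Sellers' marginal cost at q' = 1.375: 54.5 + 1·1.375 = 55.875.
Δq = 27 − 1.375 = 25.625; wedge = 184 − 55.875 = 128.125.
DWL = ½ × 25.625 × 128.125 = $1641.60 thousand.

$1641.60 thousand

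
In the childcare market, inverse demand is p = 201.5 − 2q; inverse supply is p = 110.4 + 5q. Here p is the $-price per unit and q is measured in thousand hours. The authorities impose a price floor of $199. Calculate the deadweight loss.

$484.39 thousand

Competitive equilibrium: 201.5 − 2q = 110.4 + 5q → q* = 13.01429, p* = 175.47143.
At the floor p = 199, quantity demanded = (201.5 − 199)/2 = 1.25.
Sellers' marginal cost at q' = 1.25: 110.4 + 5·1.25 = 116.65.
Δq = 13.01429 − 1.25 = 11.76429; wedge = 199 − 116.65 = 82.35.
Deadweight loss = ½ × 11.76429 × 82.35 = $484.39 thousand.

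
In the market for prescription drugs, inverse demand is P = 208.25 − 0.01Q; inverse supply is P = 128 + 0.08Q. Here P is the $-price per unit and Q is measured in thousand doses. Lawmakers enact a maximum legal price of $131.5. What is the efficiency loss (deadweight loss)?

Competitive equilibrium: 208.25 − 0.01Q = 128 + 0.08Q → Q* = 891.6667, P* = 199.3333.
At the ceiling P = 131.5, quantity supplied = (131.5 − 128)/0.08 = 43.75.
Willingness to pay at Q' = 43.75: 208.25 − 0.01·43.75 = 207.8125.
ΔQ = 891.6667 − 43.75 = 847.9167; wedge = 207.8125 − 131.5 = 76.3125.
Welfare loss = ½ × 847.9167 × 76.3125 = $32353.32 thousand.

$32353.32 thousand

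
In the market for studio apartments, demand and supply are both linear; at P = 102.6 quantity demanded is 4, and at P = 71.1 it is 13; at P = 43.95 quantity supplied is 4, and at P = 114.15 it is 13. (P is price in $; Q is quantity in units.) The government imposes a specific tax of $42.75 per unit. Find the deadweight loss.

Demand slope = (71.1 − 102.6)/(13 − 4) = −3.5, so P = 116.6 − 3.5Q.
Supply slope = (114.15 − 43.95)/(13 − 4) = 7.8, so P = 12.75 + 7.8Q.
Competitive equilibrium: 116.6 − 3.5Q = 12.75 + 7.8Q → Q* = 9.1903, P* = 84.4341.
With the tax, the buyer price exceeds the seller price by 42.75: (116.6 − 3.5Q) − (12.75 + 7.8Q) = 42.75 → Q' = 5.4071.
ΔQ = 9.1903 − 5.4071 = 3.7832; the wedge equals the tax, 42.75.
Welfare loss = ½ × 3.7832 × 42.75 = $80.87.

$80.87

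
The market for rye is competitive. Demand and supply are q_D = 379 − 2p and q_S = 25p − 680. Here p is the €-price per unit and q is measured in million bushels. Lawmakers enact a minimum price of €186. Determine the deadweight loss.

In inverse form: demand p = 189.5 − 0.5q, supply p = 27.2 + 0.04q.
Competitive equilibrium: 189.5 − 0.5q = 27.2 + 0.04q → q* = 300.55556, p* = 39.22222.
At the floor p = 186, quantity demanded = (189.5 − 186)/0.5 = 7.
Sellers' marginal cost at q' = 7: 27.2 + 0.04·7 = 27.48.
Δq = 300.55556 − 7 = 293.55556; wedge = 186 − 27.48 = 158.52.
Deadweight loss = ½ × 293.55556 × 158.52 = €23267.21 million.

€23267.21 million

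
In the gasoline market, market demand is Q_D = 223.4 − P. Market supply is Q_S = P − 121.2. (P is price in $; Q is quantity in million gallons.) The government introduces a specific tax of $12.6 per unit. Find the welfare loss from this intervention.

$39.69 million

In inverse form: demand P = 223.4 − Q, supply P = 121.2 + Q.
Competitive equilibrium: 223.4 − Q = 121.2 + Q → Q* = 51.1, P* = 172.3.
With the tax, the buyer price exceeds the seller price by 12.6: (223.4 − Q) − (121.2 + Q) = 12.6 → Q' = 44.8.
ΔQ = 51.1 − 44.8 = 6.3; the wedge equals the tax, 12.6.
Welfare loss = ½ × 6.3 × 12.6 = $39.69 million.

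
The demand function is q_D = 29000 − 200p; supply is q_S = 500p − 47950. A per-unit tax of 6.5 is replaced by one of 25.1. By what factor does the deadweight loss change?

In inverse form: demand p = 145 − 0.005q, supply p = 95.9 + 0.002q.
Competitive equilibrium: 145 − 0.005q = 95.9 + 0.002q → q* = 7014.2857, p* = 109.9286.
For a per-unit tax t: Δq = t/0.007, so DWL = ½·t·(t/0.007) = t²/0.014.
At t = 6.5: DWL = 3017.857. At t = 25.1: DWL = 45000.714.
Ratio = (25.1/6.5)² = 14.911.

14.911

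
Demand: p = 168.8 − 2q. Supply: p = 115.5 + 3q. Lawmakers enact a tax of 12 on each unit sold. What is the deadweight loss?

14.40

Competitive equilibrium: 168.8 − 2q = 115.5 + 3q → q* = 10.66, p* = 147.48.
With the tax, the buyer price exceeds the seller price by 12: (168.8 − 2q) − (115.5 + 3q) = 12 → q' = 8.26.
Δq = 10.66 − 8.26 = 2.4; the wedge equals the tax, 12.
Welfare loss = ½ × 2.4 × 12 = 14.40.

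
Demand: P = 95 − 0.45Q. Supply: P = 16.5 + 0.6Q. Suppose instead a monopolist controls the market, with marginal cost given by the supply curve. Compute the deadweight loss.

Competitive equilibrium: 95 − 0.45Q = 16.5 + 0.6Q → Q* = 74.7619, P* = 61.3571.
Marginal revenue: MR = 95 − 0.9Q. Set MR = MC: 95 − 0.9Q = 16.5 + 0.6Q → Q_m = 52.3333.
Price P_m = 95 − 0.45·52.3333 = 71.45; MC(Q_m) = 16.5 + 0.6·52.3333 = 47.9.
Competitive Q* = 74.7619, so ΔQ = 22.4286; wedge = 71.45 − 47.9 = 23.55.
The triangle = ½ × 22.4286 × 23.55 = 264.10.

264.10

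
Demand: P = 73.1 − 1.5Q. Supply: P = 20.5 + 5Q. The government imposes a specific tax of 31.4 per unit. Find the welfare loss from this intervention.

Competitive equilibrium: 73.1 − 1.5Q = 20.5 + 5Q → Q* = 8.0923, P* = 60.9615.
With the tax, the buyer price exceeds the seller price by 31.4: (73.1 − 1.5Q) − (20.5 + 5Q) = 31.4 → Q' = 3.2615.
ΔQ = 8.0923 − 3.2615 = 4.8308; the wedge equals the tax, 31.4.
The triangle = ½ × 4.8308 × 31.4 = 75.84.

75.84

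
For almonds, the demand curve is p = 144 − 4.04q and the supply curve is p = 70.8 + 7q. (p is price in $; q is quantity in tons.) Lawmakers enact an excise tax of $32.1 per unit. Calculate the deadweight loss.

$46.67

Competitive equilibrium: 144 − 4.04q = 70.8 + 7q → q* = 6.6304, p* = 117.213.
With the tax, the buyer price exceeds the seller price by 32.1: (144 − 4.04q) − (70.8 + 7q) = 32.1 → q' = 3.7228.
Δq = 6.6304 − 3.7228 = 2.9076; the wedge equals the tax, 32.1.
DWL = ½ × 2.9076 × 32.1 = $46.67.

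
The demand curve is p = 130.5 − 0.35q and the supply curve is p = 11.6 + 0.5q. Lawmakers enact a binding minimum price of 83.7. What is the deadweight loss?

16.17

Competitive equilibrium: 130.5 − 0.35q = 11.6 + 0.5q → q* = 139.8824, p* = 81.5412.
At the floor p = 83.7, quantity demanded = (130.5 − 83.7)/0.35 = 133.7143.
Sellers' marginal cost at q' = 133.7143: 11.6 + 0.5·133.7143 = 78.4572.
Δq = 139.8824 − 133.7143 = 6.1681; wedge = 83.7 − 78.4572 = 5.2428.
DWL = ½ × 6.1681 × 5.2428 = 16.17.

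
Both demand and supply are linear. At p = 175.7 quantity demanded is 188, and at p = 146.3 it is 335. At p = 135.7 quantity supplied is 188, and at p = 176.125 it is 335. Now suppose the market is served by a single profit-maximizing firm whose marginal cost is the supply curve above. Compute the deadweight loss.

Demand slope = (146.3 − 175.7)/(335 − 188) = −0.2, so p = 213.3 − 0.2q.
Supply slope = (176.125 − 135.7)/(335 − 188) = 0.275, so p = 84 + 0.275q.
Competitive equilibrium: 213.3 − 0.2q = 84 + 0.275q → q* = 272.2105, p* = 158.8579.
Marginal revenue: MR = 213.3 − 0.4q. Set MR = MC: 213.3 − 0.4q = 84 + 0.275q → q_m = 191.5556.
Price p_m = 213.3 − 0.2·191.5556 = 174.9889; MC(q_m) = 84 + 0.275·191.5556 = 136.6778.
Competitive q* = 272.2105, so Δq = 80.6549; wedge = 174.9889 − 136.6778 = 38.3111.
Welfare loss = ½ × 80.6549 × 38.3111 = 1544.99.

1544.99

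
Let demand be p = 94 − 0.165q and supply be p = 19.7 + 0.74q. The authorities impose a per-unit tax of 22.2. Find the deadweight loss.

Competitive equilibrium: 94 − 0.165q = 19.7 + 0.74q → q* = 82.0994, p* = 80.4536.
With the tax, the buyer price exceeds the seller price by 22.2: (94 − 0.165q) − (19.7 + 0.74q) = 22.2 → q' = 57.5691.
Δq = 82.0994 − 57.5691 = 24.5303; the wedge equals the tax, 22.2.
The triangle = ½ × 24.5303 × 22.2 = 272.29.

272.29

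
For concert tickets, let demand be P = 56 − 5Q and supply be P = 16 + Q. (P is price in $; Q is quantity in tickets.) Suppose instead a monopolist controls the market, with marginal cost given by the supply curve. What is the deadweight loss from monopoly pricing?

Competitive equilibrium: 56 − 5Q = 16 + Q → Q* = 6.6667, P* = 22.6667.
Marginal revenue: MR = 56 − 10Q. Set MR = MC: 56 − 10Q = 16 + Q → Q_m = 3.6364.
Price P_m = 56 − 5·3.6364 = 37.818; MC(Q_m) = 16 + 1·3.6364 = 19.6364.
Competitive Q* = 6.6667, so ΔQ = 3.0303; wedge = 37.818 − 19.6364 = 18.1816.
Welfare loss = ½ × 3.0303 × 18.1816 = $27.55.

$27.55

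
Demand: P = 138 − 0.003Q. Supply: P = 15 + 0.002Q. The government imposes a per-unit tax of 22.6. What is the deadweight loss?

Competitive equilibrium: 138 − 0.003Q = 15 + 0.002Q → Q* = 24600, P* = 64.2.
With the tax, the buyer price exceeds the seller price by 22.6: (138 − 0.003Q) − (15 + 0.002Q) = 22.6 → Q' = 20080.
ΔQ = 24600 − 20080 = 4520; the wedge equals the tax, 22.6.
The triangle = ½ × 4520 × 22.6 = 51076.

51076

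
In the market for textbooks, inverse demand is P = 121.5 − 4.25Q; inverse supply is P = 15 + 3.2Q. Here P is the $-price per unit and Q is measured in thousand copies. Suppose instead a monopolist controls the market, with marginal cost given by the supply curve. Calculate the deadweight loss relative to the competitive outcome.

$100.44 thousand

Competitive equilibrium: 121.5 − 4.25Q = 15 + 3.2Q → Q* = 14.2953, P* = 60.745.
Marginal revenue: MR = 121.5 − 8.5Q. Set MR = MC: 121.5 − 8.5Q = 15 + 3.2Q → Q_m = 9.1026.
Price P_m = 121.5 − 4.25·9.1026 = 82.814; MC(Q_m) = 15 + 3.2·9.1026 = 44.1283.
Competitive Q* = 14.2953, so ΔQ = 5.1927; wedge = 82.814 − 44.1283 = 38.6857.
The triangle = ½ × 5.1927 × 38.6857 = $100.44 thousand.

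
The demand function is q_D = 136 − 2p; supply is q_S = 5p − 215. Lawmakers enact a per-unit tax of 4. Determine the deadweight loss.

In inverse form: demand p = 68 − 0.5q, supply p = 43 + 0.2q.
Competitive equilibrium: 68 − 0.5q = 43 + 0.2q → q* = 35.7143, p* = 50.1429.
With the tax, the buyer price exceeds the seller price by 4: (68 − 0.5q) − (43 + 0.2q) = 4 → q' = 30.
Δq = 35.7143 − 30 = 5.7143; the wedge equals the tax, 4.
DWL = ½ × 5.7143 × 4 = 11.43.

11.43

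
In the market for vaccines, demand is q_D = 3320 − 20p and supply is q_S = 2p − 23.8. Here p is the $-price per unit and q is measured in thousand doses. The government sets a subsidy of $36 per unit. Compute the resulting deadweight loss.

$1178.18 thousand

In inverse form: demand p = 166 − 0.05q, supply p = 11.9 + 0.5q.
Competitive equilibrium: 166 − 0.05q = 11.9 + 0.5q → q* = 280.1818, p* = 151.9909.
The subsidy lowers effective supply by 36: p = 0.5q − 24.1.
New quantity: 166 − 0.05q = 0.5q − 24.1 → q' = 345.6364.
Overproduction Δq = 345.6364 − 280.1818 = 65.4546; wedge = subsidy = 36.
Deadweight loss = ½ × 65.4546 × 36 = $1178.18 thousand.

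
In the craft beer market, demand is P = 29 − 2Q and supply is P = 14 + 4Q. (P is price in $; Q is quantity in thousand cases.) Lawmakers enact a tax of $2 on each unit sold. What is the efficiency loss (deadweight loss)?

$0.33 thousand

Competitive equilibrium: 29 − 2Q = 14 + 4Q → Q* = 2.5, P* = 24.
With the tax, the buyer price exceeds the seller price by 2: (29 − 2Q) − (14 + 4Q) = 2 → Q' = 2.1667.
ΔQ = 2.5 − 2.1667 = 0.3333; the wedge equals the tax, 2.
The triangle = ½ × 0.3333 × 2 = $0.33 thousand.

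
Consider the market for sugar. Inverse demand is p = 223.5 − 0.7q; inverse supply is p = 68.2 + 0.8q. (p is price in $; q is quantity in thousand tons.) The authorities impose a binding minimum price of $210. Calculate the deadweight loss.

$5323.25 thousand

Competitive equilibrium: 223.5 − 0.7q = 68.2 + 0.8q → q* = 103.53333, p* = 151.02667.
At the floor p = 210, quantity demanded = (223.5 − 210)/0.7 = 19.28571.
Sellers' marginal cost at q' = 19.28571: 68.2 + 0.8·19.28571 = 83.62857.
Δq = 103.53333 − 19.28571 = 84.24762; wedge = 210 − 83.62857 = 126.37143.
Welfare loss = ½ × 84.24762 × 126.37143 = $5323.25 thousand.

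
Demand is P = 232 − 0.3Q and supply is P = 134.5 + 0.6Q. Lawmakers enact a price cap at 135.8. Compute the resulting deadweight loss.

Competitive equilibrium: 232 − 0.3Q = 134.5 + 0.6Q → Q* = 108.3333, P* = 199.5.
At the ceiling P = 135.8, quantity supplied = (135.8 − 134.5)/0.6 = 2.1667.
Willingness to pay at Q' = 2.1667: 232 − 0.3·2.1667 = 231.35.
ΔQ = 108.3333 − 2.1667 = 106.1666; wedge = 231.35 − 135.8 = 95.55.
Welfare loss = ½ × 106.1666 × 95.55 = 5072.11.

5072.11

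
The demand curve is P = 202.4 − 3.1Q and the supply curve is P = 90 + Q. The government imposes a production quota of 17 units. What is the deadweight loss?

222.35

Competitive equilibrium: 202.4 − 3.1Q = 90 + Q → Q* = 27.4146, P* = 117.4146.
At Q = 17: demand price = 202.4 − 3.1·17 = 149.7; supply price = 90 + 1·17 = 107.
ΔQ = 27.4146 − 17 = 10.4146; wedge = 149.7 − 107 = 42.7.
Welfare loss = ½ × 10.4146 × 42.7 = 222.35.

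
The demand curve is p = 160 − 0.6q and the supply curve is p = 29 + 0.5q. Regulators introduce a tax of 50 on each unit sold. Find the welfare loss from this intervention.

1136.36

Competitive equilibrium: 160 − 0.6q = 29 + 0.5q → q* = 119.0909, p* = 88.5455.
With the tax, the buyer price exceeds the seller price by 50: (160 − 0.6q) − (29 + 0.5q) = 50 → q' = 73.6364.
Δq = 119.0909 − 73.6364 = 45.4545; the wedge equals the tax, 50.
Deadweight loss = ½ × 45.4545 × 50 = 1136.36.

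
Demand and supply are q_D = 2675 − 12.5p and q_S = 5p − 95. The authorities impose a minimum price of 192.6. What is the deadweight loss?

25757.16

In inverse form: demand p = 214 − 0.08q, supply p = 19 + 0.2q.
Competitive equilibrium: 214 − 0.08q = 19 + 0.2q → q* = 696.4286, p* = 158.2857.
At the floor p = 192.6, quantity demanded = (214 − 192.6)/0.08 = 267.5.
Sellers' marginal cost at q' = 267.5: 19 + 0.2·267.5 = 72.5.
Δq = 696.4286 − 267.5 = 428.9286; wedge = 192.6 − 72.5 = 120.1.
DWL = ½ × 428.9286 × 120.1 = 25757.16.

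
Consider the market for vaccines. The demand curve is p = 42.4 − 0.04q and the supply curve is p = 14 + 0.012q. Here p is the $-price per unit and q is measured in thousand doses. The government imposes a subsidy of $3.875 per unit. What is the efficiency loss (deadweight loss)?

Competitive equilibrium: 42.4 − 0.04q = 14 + 0.012q → q* = 546.1538, p* = 20.5538.
The subsidy lowers effective supply by 3.875: p = 10.125 + 0.012q.
New quantity: 42.4 − 0.04q = 10.125 + 0.012q → q' = 620.6731.
Overproduction Δq = 620.6731 − 546.1538 = 74.5193; wedge = subsidy = 3.875.
Deadweight loss = ½ × 74.5193 × 3.875 = $144.38 thousand.

$144.38 thousand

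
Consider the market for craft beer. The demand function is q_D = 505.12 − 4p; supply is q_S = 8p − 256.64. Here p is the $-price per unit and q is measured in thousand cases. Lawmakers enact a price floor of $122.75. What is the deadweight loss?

In inverse form: demand p = 126.28 − 0.25q, supply p = 32.08 + 0.125q.
Competitive equilibrium: 126.28 − 0.25q = 32.08 + 0.125q → q* = 251.2, p* = 63.48.
At the floor p = 122.75, quantity demanded = (126.28 − 122.75)/0.25 = 14.12.
Sellers' marginal cost at q' = 14.12: 32.08 + 0.125·14.12 = 33.845.
Δq = 251.2 − 14.12 = 237.08; wedge = 122.75 − 33.845 = 88.905.
DWL = ½ × 237.08 × 88.905 = $10538.80 thousand.

$10538.80 thousand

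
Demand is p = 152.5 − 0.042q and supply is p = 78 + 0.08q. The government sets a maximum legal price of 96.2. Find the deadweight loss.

Competitive equilibrium: 152.5 − 0.042q = 78 + 0.08q → q* = 610.6557, p* = 126.8525.
At the ceiling p = 96.2, quantity supplied = (96.2 − 78)/0.08 = 227.5.
Willingness to pay at q' = 227.5: 152.5 − 0.042·227.5 = 142.945.
Δq = 610.6557 − 227.5 = 383.1557; wedge = 142.945 − 96.2 = 46.745.
Deadweight loss = ½ × 383.1557 × 46.745 = 8955.31.

8955.31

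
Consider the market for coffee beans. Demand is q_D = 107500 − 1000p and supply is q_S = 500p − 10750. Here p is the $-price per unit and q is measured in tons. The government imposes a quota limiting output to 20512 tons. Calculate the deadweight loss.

$99747.88

In inverse form: demand p = 107.5 − 0.001q, supply p = 21.5 + 0.002q.
Competitive equilibrium: 107.5 − 0.001q = 21.5 + 0.002q → q* = 28666.6667, p* = 78.8333.
At q = 20512: demand price = 107.5 − 0.001·20512 = 86.988; supply price = 21.5 + 0.002·20512 = 62.524.
Δq = 28666.6667 − 20512 = 8154.6667; wedge = 86.988 − 62.524 = 24.464.
Welfare loss = ½ × 8154.6667 × 24.464 = $99747.88.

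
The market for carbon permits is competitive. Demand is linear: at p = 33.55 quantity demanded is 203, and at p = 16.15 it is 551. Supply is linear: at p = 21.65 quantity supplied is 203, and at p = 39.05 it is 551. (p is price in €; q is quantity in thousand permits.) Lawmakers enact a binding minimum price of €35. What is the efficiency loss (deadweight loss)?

€1095.20 thousand

Demand slope = (16.15 − 33.55)/(551 − 203) = −0.05, so p = 43.7 − 0.05q.
Supply slope = (39.05 − 21.65)/(551 − 203) = 0.05, so p = 11.5 + 0.05q.
Competitive equilibrium: 43.7 − 0.05q = 11.5 + 0.05q → q* = 322, p* = 27.6.
At the floor p = 35, quantity demanded = (43.7 − 35)/0.05 = 174.
Sellers' marginal cost at q' = 174: 11.5 + 0.05·174 = 20.2.
Δq = 322 − 174 = 148; wedge = 35 − 20.2 = 14.8.
Welfare loss = ½ × 148 × 14.8 = €1095.20 thousand.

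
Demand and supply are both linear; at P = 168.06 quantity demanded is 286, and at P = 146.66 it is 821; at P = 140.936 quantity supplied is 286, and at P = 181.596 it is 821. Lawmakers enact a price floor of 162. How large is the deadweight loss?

393.11

Demand slope = (146.66 − 168.06)/(821 − 286) = −0.04, so P = 179.5 − 0.04Q.
Supply slope = (181.596 − 140.936)/(821 − 286) = 0.076, so P = 119.2 + 0.076Q.
Competitive equilibrium: 179.5 − 0.04Q = 119.2 + 0.076Q → Q* = 519.8276, P* = 158.7069.
At the floor P = 162, quantity demanded = (179.5 − 162)/0.04 = 437.5.
Sellers' marginal cost at Q' = 437.5: 119.2 + 0.076·437.5 = 152.45.
ΔQ = 519.8276 − 437.5 = 82.3276; wedge = 162 − 152.45 = 9.55.
The triangle = ½ × 82.3276 × 9.55 = 393.11.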